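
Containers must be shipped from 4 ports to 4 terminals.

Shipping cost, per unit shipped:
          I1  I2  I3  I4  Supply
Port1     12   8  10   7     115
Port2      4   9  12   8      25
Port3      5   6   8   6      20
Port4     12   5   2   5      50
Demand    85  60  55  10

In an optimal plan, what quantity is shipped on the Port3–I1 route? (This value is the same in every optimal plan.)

20

Solving gives:
  Port1→I1: 40 × 12 = 480
  Port1→I2: 60 × 8 = 480
  Port1→I3: 5 × 10 = 50
  Port1→I4: 10 × 7 = 70
  Port2→I1: 25 × 4 = 100
  Port3→I1: 20 × 5 = 100
  Port4→I3: 50 × 2 = 100
Total cost = 1380.
So Port3→I1 carries 20 TEU.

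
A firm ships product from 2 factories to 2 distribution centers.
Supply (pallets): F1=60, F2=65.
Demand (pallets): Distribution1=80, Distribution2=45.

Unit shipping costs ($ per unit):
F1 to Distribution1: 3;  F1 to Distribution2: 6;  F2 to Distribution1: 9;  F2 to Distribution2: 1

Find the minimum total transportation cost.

One minimum-cost allocation:
  F1 to Distribution1: 60 × $3 = $180
  F2 to Distribution1: 20 × $9 = $180
  F2 to Distribution2: 45 × $1 = $45
Total = 180 + 180 + 45 = $405.
(Supply check: F1 ships 60; F2 ships 65.)

405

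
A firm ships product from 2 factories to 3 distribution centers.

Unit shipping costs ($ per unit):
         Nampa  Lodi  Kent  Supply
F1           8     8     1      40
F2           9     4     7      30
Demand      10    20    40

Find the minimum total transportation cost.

210

An optimal shipping plan:
  F1->Kent: 40 × $1 = $40
  F2->Nampa: 10 × $9 = $90
  F2->Lodi: 20 × $4 = $80
Total = 40 + 90 + 80 = $210.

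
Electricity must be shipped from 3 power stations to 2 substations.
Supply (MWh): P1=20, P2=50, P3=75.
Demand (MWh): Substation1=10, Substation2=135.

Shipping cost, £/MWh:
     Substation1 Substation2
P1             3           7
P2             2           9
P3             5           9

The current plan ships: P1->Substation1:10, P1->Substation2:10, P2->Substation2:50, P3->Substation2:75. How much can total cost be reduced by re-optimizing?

Current plan cost = 10·3 + 10·7 + 50·9 + 75·9 = £1225.
Optimal plan:
  P1 to Substation2: 20 × £7 = £140
  P2 to Substation1: 10 × £2 = £20
  P2 to Substation2: 40 × £9 = £360
  P3 to Substation2: 75 × £9 = £675
Optimal cost = £1195.
Saving = 1225 − 1195 = £30.

30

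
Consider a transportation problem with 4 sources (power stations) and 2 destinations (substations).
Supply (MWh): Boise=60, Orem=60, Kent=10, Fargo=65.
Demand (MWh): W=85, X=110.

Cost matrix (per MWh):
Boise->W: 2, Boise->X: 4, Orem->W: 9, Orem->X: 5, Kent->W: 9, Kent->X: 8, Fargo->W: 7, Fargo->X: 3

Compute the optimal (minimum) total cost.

765

One minimum-cost allocation:
  Boise->W: 60 × 2 = 120
  Orem->W: 15 × 9 = 135
  Orem->X: 45 × 5 = 225
  Kent->W: 10 × 9 = 90
  Fargo->X: 65 × 3 = 195
Total = 120 + 135 + 225 + 90 + 195 = 765.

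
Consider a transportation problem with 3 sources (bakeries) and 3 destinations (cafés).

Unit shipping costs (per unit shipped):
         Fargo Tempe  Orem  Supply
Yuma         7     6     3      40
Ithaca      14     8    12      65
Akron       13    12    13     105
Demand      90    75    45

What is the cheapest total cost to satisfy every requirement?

1995

Optimal allocation:
  Yuma–Orem: 40 × 3 = 120
  Ithaca–Tempe: 65 × 8 = 520
  Akron–Fargo: 90 × 13 = 1170
  Akron–Tempe: 10 × 12 = 120
  Akron–Orem: 5 × 13 = 65
Total = 120 + 520 + 1170 + 120 + 65 = 1995.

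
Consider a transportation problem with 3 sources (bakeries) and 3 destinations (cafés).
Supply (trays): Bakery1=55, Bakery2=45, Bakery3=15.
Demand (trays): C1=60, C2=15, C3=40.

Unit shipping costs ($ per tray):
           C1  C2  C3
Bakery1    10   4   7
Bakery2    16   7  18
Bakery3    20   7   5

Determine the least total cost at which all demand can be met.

1135

An optimal shipping plan:
  Bakery1->C1: 30 × $10 = $300
  Bakery1->C3: 25 × $7 = $175
  Bakery2->C1: 30 × $16 = $480
  Bakery2->C2: 15 × $7 = $105
  Bakery3->C3: 15 × $5 = $75
Total = 300 + 175 + 480 + 105 + 75 = $1135.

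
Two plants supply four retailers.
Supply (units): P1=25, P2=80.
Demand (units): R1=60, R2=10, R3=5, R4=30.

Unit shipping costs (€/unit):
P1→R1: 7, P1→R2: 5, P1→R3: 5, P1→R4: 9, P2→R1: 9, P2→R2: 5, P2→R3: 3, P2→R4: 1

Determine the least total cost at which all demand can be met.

Optimal allocation:
  P1→R1: 25 × €7 = €175
  P2→R1: 35 × €9 = €315
  P2→R2: 10 × €5 = €50
  P2→R3: 5 × €3 = €15
  P2→R4: 30 × €1 = €30
Total = 175 + 315 + 50 + 15 + 30 = €585.

585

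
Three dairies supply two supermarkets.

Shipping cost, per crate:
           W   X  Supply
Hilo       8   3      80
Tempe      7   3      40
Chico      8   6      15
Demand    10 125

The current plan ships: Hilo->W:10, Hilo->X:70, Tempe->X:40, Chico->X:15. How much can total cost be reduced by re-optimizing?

Current plan cost = 10·8 + 70·3 + 40·3 + 15·6 = 500.
Optimal plan:
  Hilo to X: 80 crates
  Tempe to X: 40 crates
  Chico to W: 10 crates
  Chico to X: 5 crates
Optimal cost = 470.
Saving = 500 − 470 = 30.

30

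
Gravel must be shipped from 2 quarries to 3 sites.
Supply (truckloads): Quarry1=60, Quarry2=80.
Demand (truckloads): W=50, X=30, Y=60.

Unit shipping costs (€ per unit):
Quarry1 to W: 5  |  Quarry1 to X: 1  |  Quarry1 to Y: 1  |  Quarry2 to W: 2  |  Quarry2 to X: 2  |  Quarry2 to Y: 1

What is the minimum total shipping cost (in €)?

A cheapest plan:
  Quarry1–X: 30 × €1 = €30
  Quarry1–Y: 30 × €1 = €30
  Quarry2–W: 50 × €2 = €100
  Quarry2–Y: 30 × €1 = €30
Total = 30 + 30 + 100 + 30 = €190.

190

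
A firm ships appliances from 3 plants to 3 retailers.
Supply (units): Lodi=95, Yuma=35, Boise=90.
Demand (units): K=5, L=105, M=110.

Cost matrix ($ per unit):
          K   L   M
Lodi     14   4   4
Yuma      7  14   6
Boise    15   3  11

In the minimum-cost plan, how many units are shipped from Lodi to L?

15

Optimal shipments:
  Lodi->L: 15 × $4 = $60
  Lodi->M: 80 × $4 = $320
  Yuma->K: 5 × $7 = $35
  Yuma->M: 30 × $6 = $180
  Boise->L: 90 × $3 = $270
Total cost = $865.
So Lodi→L carries 15 units.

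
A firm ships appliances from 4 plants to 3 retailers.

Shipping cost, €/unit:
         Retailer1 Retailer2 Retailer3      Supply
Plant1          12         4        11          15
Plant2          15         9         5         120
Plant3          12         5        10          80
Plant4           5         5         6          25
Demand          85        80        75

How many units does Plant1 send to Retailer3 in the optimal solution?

The minimum-cost plan:
  Plant1–Retailer2: 15 × €4 = €60
  Plant2–Retailer1: 45 × €15 = €675
  Plant2–Retailer3: 75 × €5 = €375
  Plant3–Retailer1: 15 × €12 = €180
  Plant3–Retailer2: 65 × €5 = €325
  Plant4–Retailer1: 25 × €5 = €125
Total cost = €1740.
The route Plant1→Retailer3 is not used.

0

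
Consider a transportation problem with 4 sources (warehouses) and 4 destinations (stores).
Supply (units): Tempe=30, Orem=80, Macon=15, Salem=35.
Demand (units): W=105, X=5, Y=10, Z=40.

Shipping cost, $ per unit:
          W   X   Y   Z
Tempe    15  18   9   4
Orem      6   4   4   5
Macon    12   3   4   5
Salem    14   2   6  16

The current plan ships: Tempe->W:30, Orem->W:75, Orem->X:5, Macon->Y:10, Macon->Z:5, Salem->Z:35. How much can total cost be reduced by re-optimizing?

Current plan cost = 30·15 + 75·6 + 5·4 + 10·4 + 5·5 + 35·16 = $1545.
Optimal plan:
  Tempe–Z: 30 × $4 = $120
  Orem–W: 80 × $6 = $480
  Macon–W: 5 × $12 = $60
  Macon–Z: 10 × $5 = $50
  Salem–W: 20 × $14 = $280
  Salem–X: 5 × $2 = $10
  Salem–Y: 10 × $6 = $60
Optimal cost = $1060.
Saving = 1545 − 1060 = $485.

485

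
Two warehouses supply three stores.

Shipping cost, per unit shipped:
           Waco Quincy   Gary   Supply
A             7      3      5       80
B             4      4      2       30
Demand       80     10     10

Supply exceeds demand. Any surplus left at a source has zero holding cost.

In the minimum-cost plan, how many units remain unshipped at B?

An optimal plan:
  A to Waco: 50 × 7 = 350
  A to Quincy: 10 × 3 = 30
  A to Gary: 10 × 5 = 50
  B to Waco: 30 × 4 = 120
Total cost = 550.
B ships 30 of its 30, leaving 0.

0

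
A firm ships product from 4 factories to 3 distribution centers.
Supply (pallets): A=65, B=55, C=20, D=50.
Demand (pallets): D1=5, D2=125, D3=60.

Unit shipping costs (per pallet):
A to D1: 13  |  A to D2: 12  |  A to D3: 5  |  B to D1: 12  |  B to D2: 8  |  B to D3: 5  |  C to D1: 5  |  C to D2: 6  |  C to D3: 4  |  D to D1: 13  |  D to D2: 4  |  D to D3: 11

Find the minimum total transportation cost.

One minimum-cost allocation:
  A→D2: 5 × 12 = 60
  A→D3: 60 × 5 = 300
  B→D2: 55 × 8 = 440
  C→D1: 5 × 5 = 25
  C→D2: 15 × 6 = 90
  D→D2: 50 × 4 = 200
Total = 60 + 300 + 440 + 25 + 90 + 200 = 1115.
(Supply check: A ships 65; B ships 55; C ships 20; D ships 50.)

1115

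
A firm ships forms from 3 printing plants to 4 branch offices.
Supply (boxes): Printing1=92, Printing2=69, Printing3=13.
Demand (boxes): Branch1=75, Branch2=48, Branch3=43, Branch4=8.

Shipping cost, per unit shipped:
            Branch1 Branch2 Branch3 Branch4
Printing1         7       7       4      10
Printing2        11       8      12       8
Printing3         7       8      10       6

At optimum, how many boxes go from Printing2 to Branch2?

The minimum-cost plan:
  Printing1->Branch1: 49 × 7 = 343
  Printing1->Branch3: 43 × 4 = 172
  Printing2->Branch1: 13 × 11 = 143
  Printing2->Branch2: 48 × 8 = 384
  Printing2->Branch4: 8 × 8 = 64
  Printing3->Branch1: 13 × 7 = 91
Total cost = 1197.
So Printing2→Branch2 carries 48 boxes.

48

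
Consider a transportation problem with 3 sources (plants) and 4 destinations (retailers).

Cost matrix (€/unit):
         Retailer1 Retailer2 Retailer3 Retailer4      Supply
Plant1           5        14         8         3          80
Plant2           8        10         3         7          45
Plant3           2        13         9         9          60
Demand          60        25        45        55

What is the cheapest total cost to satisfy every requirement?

A cheapest plan:
  Plant1 to Retailer2: 25 units
  Plant1 to Retailer4: 55 units
  Plant2 to Retailer3: 45 units
  Plant3 to Retailer1: 60 units
Total cost = €770.

770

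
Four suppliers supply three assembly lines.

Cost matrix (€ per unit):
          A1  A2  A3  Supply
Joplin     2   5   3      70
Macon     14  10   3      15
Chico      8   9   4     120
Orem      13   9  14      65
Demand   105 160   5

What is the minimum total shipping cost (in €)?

1885

One minimum-cost allocation:
  Joplin→A1: 70 × €2 = €140
  Macon→A2: 10 × €10 = €100
  Macon→A3: 5 × €3 = €15
  Chico→A1: 35 × €8 = €280
  Chico→A2: 85 × €9 = €765
  Orem→A2: 65 × €9 = €585
Total = 140 + 100 + 15 + 280 + 765 + 585 = €1885.
(Supply check: Joplin ships 70; Macon ships 15; Chico ships 120; Orem ships 65.)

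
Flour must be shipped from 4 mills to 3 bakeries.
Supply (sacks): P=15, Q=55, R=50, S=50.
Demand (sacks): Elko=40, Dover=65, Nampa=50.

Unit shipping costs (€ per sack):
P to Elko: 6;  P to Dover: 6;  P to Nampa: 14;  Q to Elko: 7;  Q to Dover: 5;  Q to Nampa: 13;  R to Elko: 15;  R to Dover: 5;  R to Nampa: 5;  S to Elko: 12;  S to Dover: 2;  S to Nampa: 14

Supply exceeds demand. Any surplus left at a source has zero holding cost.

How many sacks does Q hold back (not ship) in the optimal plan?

15

An optimal plan:
  P to Elko: 15 × €6 = €90
  Q to Elko: 25 × €7 = €175
  Q to Dover: 15 × €5 = €75
  R to Nampa: 50 × €5 = €250
  S to Dover: 50 × €2 = €100
Total cost = €690.
Q ships 40 of its 55, leaving 15.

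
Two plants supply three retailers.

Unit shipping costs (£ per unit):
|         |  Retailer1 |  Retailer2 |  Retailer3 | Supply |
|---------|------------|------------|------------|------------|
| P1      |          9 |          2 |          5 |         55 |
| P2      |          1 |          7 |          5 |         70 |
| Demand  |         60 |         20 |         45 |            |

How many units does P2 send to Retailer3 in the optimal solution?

10

Solving gives:
  P1->Retailer2: 20 × £2 = £40
  P1->Retailer3: 35 × £5 = £175
  P2->Retailer1: 60 × £1 = £60
  P2->Retailer3: 10 × £5 = £50
Total cost = £325.
So P2→Retailer3 carries 10 units.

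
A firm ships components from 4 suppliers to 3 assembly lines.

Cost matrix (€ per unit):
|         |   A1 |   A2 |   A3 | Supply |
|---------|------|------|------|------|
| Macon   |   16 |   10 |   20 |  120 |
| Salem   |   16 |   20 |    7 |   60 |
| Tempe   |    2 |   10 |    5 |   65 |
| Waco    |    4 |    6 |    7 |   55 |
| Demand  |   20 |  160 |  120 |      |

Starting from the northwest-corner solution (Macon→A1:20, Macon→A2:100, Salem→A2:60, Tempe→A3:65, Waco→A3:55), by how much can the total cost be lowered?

1000

Current plan cost = 20·16 + 100·10 + 60·20 + 65·5 + 55·7 = €3230.
Optimal plan:
  Macon–A2: 120 × €10 = €1200
  Salem–A3: 60 × €7 = €420
  Tempe–A1: 20 × €2 = €40
  Tempe–A3: 45 × €5 = €225
  Waco–A2: 40 × €6 = €240
  Waco–A3: 15 × €7 = €105
Optimal cost = €2230.
Saving = 3230 − 2230 = €1000.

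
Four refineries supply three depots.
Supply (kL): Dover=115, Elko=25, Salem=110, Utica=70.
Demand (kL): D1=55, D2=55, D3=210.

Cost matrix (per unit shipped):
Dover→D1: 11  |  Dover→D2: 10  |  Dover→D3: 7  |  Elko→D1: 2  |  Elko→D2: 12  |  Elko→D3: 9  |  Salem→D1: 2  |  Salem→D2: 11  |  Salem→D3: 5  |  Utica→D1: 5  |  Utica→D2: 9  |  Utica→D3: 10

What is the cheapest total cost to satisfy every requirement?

One minimum-cost allocation:
  Dover to D3: 115 × 7 = 805
  Elko to D1: 25 × 2 = 50
  Salem to D1: 15 × 2 = 30
  Salem to D3: 95 × 5 = 475
  Utica to D1: 15 × 5 = 75
  Utica to D2: 55 × 9 = 495
Total = 805 + 50 + 30 + 475 + 75 + 495 = 1930.

1930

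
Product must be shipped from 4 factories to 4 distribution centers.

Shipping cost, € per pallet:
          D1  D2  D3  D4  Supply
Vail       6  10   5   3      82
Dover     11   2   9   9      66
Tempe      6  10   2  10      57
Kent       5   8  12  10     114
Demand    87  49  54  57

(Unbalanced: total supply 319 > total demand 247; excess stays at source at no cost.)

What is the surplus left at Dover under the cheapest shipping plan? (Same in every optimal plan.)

17

Minimum-cost shipments:
  Vail–D4: 57 × €3 = €171
  Dover–D2: 49 × €2 = €98
  Tempe–D3: 54 × €2 = €108
  Kent–D1: 87 × €5 = €435
Total cost = €812.
Dover ships 49 of its 66, leaving 17.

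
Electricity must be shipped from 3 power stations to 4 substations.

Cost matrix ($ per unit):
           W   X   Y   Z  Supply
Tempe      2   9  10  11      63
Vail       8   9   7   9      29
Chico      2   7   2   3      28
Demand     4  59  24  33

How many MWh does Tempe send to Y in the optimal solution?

The minimum-cost plan:
  Tempe->W: 4 MWh
  Tempe->X: 59 MWh
  Vail->Y: 24 MWh
  Vail->Z: 5 MWh
  Chico->Z: 28 MWh
Total cost = $836.
The route Tempe→Y is not used.

0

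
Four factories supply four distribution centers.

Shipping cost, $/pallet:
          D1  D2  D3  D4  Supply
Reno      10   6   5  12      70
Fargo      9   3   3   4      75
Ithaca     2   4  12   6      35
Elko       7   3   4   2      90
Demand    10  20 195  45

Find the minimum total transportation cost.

985

An optimal shipping plan:
  Reno–D3: 70 pallets
  Fargo–D3: 75 pallets
  Ithaca–D1: 10 pallets
  Ithaca–D2: 20 pallets
  Ithaca–D4: 5 pallets
  Elko–D3: 50 pallets
  Elko–D4: 40 pallets
Total cost = $985.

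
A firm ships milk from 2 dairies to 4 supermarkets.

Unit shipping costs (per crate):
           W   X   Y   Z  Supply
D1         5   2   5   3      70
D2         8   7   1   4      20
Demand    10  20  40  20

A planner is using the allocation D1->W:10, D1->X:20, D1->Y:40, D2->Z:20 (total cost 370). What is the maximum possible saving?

Current plan cost = 10·5 + 20·2 + 40·5 + 20·4 = 370.
Optimal plan:
  D1–W: 10 × 5 = 50
  D1–X: 20 × 2 = 40
  D1–Y: 20 × 5 = 100
  D1–Z: 20 × 3 = 60
  D2–Y: 20 × 1 = 20
Optimal cost = 270.
Saving = 370 − 270 = 100.

100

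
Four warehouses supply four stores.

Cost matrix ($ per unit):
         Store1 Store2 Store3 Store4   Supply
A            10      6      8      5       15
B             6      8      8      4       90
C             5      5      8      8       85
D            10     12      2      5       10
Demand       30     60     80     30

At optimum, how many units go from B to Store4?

30

The minimum-cost plan:
  A→Store2: 5 units
  A→Store3: 10 units
  B→Store3: 60 units
  B→Store4: 30 units
  C→Store1: 30 units
  C→Store2: 55 units
  D→Store3: 10 units
Total cost = $1155.
So B→Store4 carries 30 units.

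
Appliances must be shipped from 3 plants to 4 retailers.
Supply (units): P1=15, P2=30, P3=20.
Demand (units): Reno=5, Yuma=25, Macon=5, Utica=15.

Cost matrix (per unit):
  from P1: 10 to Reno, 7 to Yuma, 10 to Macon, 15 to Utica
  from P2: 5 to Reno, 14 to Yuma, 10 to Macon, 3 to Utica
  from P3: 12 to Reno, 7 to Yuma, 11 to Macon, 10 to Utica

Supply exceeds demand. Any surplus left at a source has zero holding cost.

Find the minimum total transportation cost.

Optimal allocation:
  P1 to Yuma: 10 × 7 = 70
  P1 to Macon: 5 × 10 = 50
  P2 to Reno: 5 × 5 = 25
  P2 to Utica: 15 × 3 = 45
  P3 to Yuma: 15 × 7 = 105
Total = 70 + 50 + 25 + 45 + 105 = 295.
(Supply check: P1 ships 15; P2 ships 20; P3 ships 15.)

295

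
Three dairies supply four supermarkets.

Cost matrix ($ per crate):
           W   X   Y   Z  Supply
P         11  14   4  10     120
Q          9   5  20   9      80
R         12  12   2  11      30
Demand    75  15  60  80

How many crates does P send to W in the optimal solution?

10

The minimum-cost plan:
  P→W: 10 × $11 = $110
  P→Y: 30 × $4 = $120
  P→Z: 80 × $10 = $800
  Q→W: 65 × $9 = $585
  Q→X: 15 × $5 = $75
  R→Y: 30 × $2 = $60
Total cost = $1750.
So P→W carries 10 crates.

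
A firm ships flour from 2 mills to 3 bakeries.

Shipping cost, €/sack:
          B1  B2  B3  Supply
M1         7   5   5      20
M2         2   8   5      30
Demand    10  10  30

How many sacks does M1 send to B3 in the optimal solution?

10

Optimal shipments:
  M1→B2: 10 × €5 = €50
  M1→B3: 10 × €5 = €50
  M2→B1: 10 × €2 = €20
  M2→B3: 20 × €5 = €100
Total cost = €220.
So M1→B3 carries 10 sacks.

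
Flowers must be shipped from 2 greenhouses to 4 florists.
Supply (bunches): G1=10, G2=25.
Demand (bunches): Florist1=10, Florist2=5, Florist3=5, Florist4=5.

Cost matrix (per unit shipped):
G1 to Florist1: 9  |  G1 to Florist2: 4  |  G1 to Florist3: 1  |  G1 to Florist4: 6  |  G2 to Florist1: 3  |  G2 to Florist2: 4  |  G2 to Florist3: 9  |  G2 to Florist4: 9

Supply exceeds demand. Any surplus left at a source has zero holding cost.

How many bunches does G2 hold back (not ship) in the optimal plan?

Minimum-cost shipments:
  G1 to Florist3: 5 bunches
  G1 to Florist4: 5 bunches
  G2 to Florist1: 10 bunches
  G2 to Florist2: 5 bunches
Total cost = 85.
G2 ships 15 of its 25, leaving 10.

10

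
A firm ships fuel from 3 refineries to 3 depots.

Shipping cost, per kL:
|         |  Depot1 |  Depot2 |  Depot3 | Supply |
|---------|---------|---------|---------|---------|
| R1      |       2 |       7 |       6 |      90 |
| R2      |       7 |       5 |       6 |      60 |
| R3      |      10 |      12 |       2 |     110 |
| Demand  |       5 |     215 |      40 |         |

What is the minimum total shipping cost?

1825

A cheapest plan:
  R1→Depot1: 5 kL
  R1→Depot2: 85 kL
  R2→Depot2: 60 kL
  R3→Depot2: 70 kL
  R3→Depot3: 40 kL
Total cost = 1825.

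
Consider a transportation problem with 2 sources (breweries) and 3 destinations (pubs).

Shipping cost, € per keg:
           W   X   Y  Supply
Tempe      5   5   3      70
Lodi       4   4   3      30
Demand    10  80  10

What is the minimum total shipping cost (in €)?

450

A cheapest plan:
  Tempe to W: 10 × €5 = €50
  Tempe to X: 50 × €5 = €250
  Tempe to Y: 10 × €3 = €30
  Lodi to X: 30 × €4 = €120
Total = 50 + 250 + 30 + 120 = €450.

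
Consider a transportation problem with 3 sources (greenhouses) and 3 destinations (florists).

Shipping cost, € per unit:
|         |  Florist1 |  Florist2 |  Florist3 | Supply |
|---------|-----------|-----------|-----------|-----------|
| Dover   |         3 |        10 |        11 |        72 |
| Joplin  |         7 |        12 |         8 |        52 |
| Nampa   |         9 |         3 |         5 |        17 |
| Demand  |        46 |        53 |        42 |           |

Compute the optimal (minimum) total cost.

905

One minimum-cost allocation:
  Dover->Florist1: 46 × €3 = €138
  Dover->Florist2: 26 × €10 = €260
  Joplin->Florist2: 10 × €12 = €120
  Joplin->Florist3: 42 × €8 = €336
  Nampa->Florist2: 17 × €3 = €51
Total = 138 + 260 + 120 + 336 + 51 = €905.
(Supply check: Dover ships 72; Joplin ships 52; Nampa ships 17.)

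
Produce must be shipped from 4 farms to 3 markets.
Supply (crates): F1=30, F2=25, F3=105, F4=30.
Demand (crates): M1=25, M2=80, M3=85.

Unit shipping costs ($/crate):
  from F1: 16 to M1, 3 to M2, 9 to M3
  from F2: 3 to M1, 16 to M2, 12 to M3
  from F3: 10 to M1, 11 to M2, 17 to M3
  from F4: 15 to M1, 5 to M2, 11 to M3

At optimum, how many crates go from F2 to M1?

25

Solving gives:
  F1->M2: 30 × $3 = $90
  F2->M1: 25 × $3 = $75
  F3->M2: 50 × $11 = $550
  F3->M3: 55 × $17 = $935
  F4->M3: 30 × $11 = $330
Total cost = $1980.
So F2→M1 carries 25 crates.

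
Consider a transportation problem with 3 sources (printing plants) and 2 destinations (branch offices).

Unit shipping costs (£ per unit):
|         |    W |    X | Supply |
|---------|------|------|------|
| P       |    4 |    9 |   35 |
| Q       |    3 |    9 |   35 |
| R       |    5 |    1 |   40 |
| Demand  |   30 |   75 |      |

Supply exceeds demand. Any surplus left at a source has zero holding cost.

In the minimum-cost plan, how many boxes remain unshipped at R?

0

Minimum-cost shipments:
  P->X: 35 × £9 = £315
  Q->W: 30 × £3 = £90
  R->X: 40 × £1 = £40
Total cost = £445.
R ships 40 of its 40, leaving 0.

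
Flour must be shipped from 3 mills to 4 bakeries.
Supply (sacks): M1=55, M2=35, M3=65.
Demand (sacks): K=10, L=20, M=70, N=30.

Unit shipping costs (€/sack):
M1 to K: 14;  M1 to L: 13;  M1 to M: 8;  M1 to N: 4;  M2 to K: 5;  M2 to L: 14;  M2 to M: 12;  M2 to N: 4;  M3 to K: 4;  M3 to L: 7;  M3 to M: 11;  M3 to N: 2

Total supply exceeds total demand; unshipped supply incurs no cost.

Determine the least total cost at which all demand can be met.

855

One minimum-cost allocation:
  M1 to M: 55 × €8 = €440
  M2 to K: 10 × €5 = €50
  M3 to L: 20 × €7 = €140
  M3 to M: 15 × €11 = €165
  M3 to N: 30 × €2 = €60
Total = 440 + 50 + 140 + 165 + 60 = €855.
(Supply check: M1 ships 55; M2 ships 10; M3 ships 65.)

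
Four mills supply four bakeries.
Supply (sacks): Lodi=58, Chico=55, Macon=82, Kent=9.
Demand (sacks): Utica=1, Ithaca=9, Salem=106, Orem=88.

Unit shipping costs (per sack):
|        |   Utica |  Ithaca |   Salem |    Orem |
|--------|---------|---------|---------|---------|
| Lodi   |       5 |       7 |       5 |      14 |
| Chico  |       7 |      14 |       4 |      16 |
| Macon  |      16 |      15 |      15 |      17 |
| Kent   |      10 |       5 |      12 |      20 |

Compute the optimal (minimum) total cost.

2003

A cheapest plan:
  Lodi–Utica: 1 × 5 = 5
  Lodi–Salem: 51 × 5 = 255
  Lodi–Orem: 6 × 14 = 84
  Chico–Salem: 55 × 4 = 220
  Macon–Orem: 82 × 17 = 1394
  Kent–Ithaca: 9 × 5 = 45
Total = 5 + 255 + 84 + 220 + 1394 + 45 = 2003.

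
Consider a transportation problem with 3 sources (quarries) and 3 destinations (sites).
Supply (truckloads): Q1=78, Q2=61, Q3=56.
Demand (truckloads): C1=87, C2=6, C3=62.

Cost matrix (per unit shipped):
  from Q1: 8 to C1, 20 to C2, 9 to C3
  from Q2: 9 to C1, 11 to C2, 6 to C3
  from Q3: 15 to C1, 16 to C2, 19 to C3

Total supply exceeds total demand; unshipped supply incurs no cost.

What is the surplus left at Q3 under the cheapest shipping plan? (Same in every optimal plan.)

Minimum-cost shipments:
  Q1 to C1: 77 × 8 = 616
  Q1 to C3: 1 × 9 = 9
  Q2 to C3: 61 × 6 = 366
  Q3 to C1: 10 × 15 = 150
  Q3 to C2: 6 × 16 = 96
Total cost = 1237.
Q3 ships 16 of its 56, leaving 40.

40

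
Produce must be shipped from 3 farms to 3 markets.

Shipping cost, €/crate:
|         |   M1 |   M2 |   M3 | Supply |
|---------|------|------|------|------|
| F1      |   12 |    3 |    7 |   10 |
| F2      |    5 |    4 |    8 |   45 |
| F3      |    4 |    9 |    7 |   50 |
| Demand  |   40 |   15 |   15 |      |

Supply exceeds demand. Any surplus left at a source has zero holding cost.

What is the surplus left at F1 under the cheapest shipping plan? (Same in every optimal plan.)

0

Minimum-cost shipments:
  F1->M2: 10 × €3 = €30
  F2->M1: 5 × €5 = €25
  F2->M2: 5 × €4 = €20
  F3->M1: 35 × €4 = €140
  F3->M3: 15 × €7 = €105
Total cost = €320.
F1 ships 10 of its 10, leaving 0.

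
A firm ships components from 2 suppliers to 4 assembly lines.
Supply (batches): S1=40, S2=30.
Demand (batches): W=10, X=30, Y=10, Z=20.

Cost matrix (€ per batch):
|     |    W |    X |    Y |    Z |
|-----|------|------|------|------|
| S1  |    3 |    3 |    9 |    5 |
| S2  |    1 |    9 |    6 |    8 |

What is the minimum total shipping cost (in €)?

An optimal shipping plan:
  S1 to X: 30 batches
  S1 to Z: 10 batches
  S2 to W: 10 batches
  S2 to Y: 10 batches
  S2 to Z: 10 batches
Total cost = €290.

290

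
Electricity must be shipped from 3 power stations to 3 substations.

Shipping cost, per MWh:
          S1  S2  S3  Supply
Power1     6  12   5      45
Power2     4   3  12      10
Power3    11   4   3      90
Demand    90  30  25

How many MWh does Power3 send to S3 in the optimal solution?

25

The minimum-cost plan:
  Power1 to S1: 45 × 6 = 270
  Power2 to S1: 10 × 4 = 40
  Power3 to S1: 35 × 11 = 385
  Power3 to S2: 30 × 4 = 120
  Power3 to S3: 25 × 3 = 75
Total cost = 890.
So Power3→S3 carries 25 MWh.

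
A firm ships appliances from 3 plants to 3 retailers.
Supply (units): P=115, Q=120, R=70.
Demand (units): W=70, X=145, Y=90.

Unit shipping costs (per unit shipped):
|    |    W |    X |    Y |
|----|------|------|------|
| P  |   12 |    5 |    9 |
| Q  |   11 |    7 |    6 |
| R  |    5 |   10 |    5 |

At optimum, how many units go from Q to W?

Solving gives:
  P to X: 115 × 5 = 575
  Q to X: 30 × 7 = 210
  Q to Y: 90 × 6 = 540
  R to W: 70 × 5 = 350
Total cost = 1675.
The route Q→W is not used.

0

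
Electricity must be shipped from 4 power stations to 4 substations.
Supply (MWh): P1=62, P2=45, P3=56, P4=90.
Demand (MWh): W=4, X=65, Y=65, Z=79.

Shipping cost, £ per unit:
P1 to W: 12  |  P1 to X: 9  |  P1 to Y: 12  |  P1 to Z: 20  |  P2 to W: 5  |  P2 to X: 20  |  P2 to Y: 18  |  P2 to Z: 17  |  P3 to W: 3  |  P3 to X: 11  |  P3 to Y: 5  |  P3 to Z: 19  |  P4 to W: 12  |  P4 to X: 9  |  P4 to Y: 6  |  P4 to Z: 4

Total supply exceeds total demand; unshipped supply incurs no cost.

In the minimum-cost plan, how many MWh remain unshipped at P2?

An optimal plan:
  P1->X: 62 MWh
  P2->W: 4 MWh
  P2->X: 1 MWh
  P3->Y: 56 MWh
  P4->X: 2 MWh
  P4->Y: 9 MWh
  P4->Z: 79 MWh
Total cost = £1266.
P2 ships 5 of its 45, leaving 40.

40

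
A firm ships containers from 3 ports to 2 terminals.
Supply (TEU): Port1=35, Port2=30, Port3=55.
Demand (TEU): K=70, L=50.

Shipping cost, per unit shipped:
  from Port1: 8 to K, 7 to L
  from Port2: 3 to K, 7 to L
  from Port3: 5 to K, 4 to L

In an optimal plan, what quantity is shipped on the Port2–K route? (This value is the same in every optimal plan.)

30

Solving gives:
  Port1→K: 35 TEU
  Port2→K: 30 TEU
  Port3→K: 5 TEU
  Port3→L: 50 TEU
Total cost = 595.
So Port2→K carries 30 TEU.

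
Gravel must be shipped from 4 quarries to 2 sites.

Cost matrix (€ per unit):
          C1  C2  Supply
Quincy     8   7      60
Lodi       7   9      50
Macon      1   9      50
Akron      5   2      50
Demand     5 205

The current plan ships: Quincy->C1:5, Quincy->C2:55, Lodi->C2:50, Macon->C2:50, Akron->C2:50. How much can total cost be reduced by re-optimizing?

45

Current plan cost = 5·8 + 55·7 + 50·9 + 50·9 + 50·2 = €1425.
Optimal plan:
  Quincy->C2: 60 truckloads
  Lodi->C2: 50 truckloads
  Macon->C1: 5 truckloads
  Macon->C2: 45 truckloads
  Akron->C2: 50 truckloads
Optimal cost = €1380.
Saving = 1425 − 1380 = €45.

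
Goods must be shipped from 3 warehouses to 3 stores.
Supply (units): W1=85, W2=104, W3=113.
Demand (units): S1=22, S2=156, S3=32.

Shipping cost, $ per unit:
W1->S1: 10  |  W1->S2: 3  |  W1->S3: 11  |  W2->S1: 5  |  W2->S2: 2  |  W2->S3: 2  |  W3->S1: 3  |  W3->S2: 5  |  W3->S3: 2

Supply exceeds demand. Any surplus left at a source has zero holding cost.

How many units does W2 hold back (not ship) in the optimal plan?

0

Minimum-cost shipments:
  W1->S2: 52 × $3 = $156
  W2->S2: 104 × $2 = $208
  W3->S1: 22 × $3 = $66
  W3->S3: 32 × $2 = $64
Total cost = $494.
W2 ships 104 of its 104, leaving 0.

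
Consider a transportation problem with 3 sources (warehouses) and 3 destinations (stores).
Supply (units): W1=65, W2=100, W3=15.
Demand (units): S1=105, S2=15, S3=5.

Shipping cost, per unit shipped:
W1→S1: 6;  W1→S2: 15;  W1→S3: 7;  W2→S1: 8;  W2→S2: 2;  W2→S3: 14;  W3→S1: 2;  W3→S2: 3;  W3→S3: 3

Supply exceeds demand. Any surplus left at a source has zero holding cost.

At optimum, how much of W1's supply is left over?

Minimum-cost shipments:
  W1 to S1: 60 × 6 = 360
  W1 to S3: 5 × 7 = 35
  W2 to S1: 30 × 8 = 240
  W2 to S2: 15 × 2 = 30
  W3 to S1: 15 × 2 = 30
Total cost = 695.
W1 ships 65 of its 65, leaving 0.

0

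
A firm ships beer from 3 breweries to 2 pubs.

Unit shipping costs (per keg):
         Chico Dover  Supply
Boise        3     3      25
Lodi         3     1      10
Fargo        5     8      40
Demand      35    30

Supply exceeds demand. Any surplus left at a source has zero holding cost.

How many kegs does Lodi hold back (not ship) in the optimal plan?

An optimal plan:
  Boise->Chico: 5 × 3 = 15
  Boise->Dover: 20 × 3 = 60
  Lodi->Dover: 10 × 1 = 10
  Fargo->Chico: 30 × 5 = 150
Total cost = 235.
Lodi ships 10 of its 10, leaving 0.

0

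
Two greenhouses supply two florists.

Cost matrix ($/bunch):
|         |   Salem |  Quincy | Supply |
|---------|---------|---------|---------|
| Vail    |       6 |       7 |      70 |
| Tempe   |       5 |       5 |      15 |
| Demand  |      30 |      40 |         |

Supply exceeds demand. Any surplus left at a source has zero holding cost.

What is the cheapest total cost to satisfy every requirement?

430

Optimal allocation:
  Vail->Salem: 30 bunches
  Vail->Quincy: 25 bunches
  Tempe->Quincy: 15 bunches
Total cost = $430.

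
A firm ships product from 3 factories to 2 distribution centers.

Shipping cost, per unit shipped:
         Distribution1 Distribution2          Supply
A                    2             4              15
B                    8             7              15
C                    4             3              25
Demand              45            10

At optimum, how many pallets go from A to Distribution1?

15

Optimal shipments:
  A to Distribution1: 15 × 2 = 30
  B to Distribution1: 15 × 8 = 120
  C to Distribution1: 15 × 4 = 60
  C to Distribution2: 10 × 3 = 30
Total cost = 240.
So A→Distribution1 carries 15 pallets.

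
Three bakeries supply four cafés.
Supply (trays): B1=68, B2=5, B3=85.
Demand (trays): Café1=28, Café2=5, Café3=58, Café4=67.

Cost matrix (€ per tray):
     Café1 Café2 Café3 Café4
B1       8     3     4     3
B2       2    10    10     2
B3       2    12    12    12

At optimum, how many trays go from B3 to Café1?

Solving gives:
  B1–Café2: 5 × €3 = €15
  B1–Café3: 1 × €4 = €4
  B1–Café4: 62 × €3 = €186
  B2–Café4: 5 × €2 = €10
  B3–Café1: 28 × €2 = €56
  B3–Café3: 57 × €12 = €684
Total cost = €955.
So B3→Café1 carries 28 trays.

28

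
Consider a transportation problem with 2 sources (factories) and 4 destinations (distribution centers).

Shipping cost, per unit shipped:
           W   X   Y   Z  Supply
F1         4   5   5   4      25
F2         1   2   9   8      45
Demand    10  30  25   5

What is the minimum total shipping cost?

One minimum-cost allocation:
  F1→Y: 25 pallets
  F2→W: 10 pallets
  F2→X: 30 pallets
  F2→Z: 5 pallets
Total cost = 235.

235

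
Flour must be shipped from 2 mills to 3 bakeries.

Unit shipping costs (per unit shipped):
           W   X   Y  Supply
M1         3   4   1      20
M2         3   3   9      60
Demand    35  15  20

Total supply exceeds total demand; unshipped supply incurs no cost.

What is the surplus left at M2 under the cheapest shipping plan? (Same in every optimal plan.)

An optimal plan:
  M1 to Y: 20 sacks
  M2 to W: 35 sacks
  M2 to X: 15 sacks
Total cost = 170.
M2 ships 50 of its 60, leaving 10.

10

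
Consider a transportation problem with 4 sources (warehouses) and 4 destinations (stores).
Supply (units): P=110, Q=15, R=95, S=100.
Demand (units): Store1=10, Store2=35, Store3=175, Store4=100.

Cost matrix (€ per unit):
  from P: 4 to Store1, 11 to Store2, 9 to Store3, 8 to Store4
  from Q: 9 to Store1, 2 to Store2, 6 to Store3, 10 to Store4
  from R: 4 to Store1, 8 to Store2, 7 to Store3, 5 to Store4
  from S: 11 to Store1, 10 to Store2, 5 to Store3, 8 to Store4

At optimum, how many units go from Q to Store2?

15

Optimal shipments:
  P to Store1: 10 × €4 = €40
  P to Store3: 75 × €9 = €675
  P to Store4: 25 × €8 = €200
  Q to Store2: 15 × €2 = €30
  R to Store2: 20 × €8 = €160
  R to Store4: 75 × €5 = €375
  S to Store3: 100 × €5 = €500
Total cost = €1980.
So Q→Store2 carries 15 units.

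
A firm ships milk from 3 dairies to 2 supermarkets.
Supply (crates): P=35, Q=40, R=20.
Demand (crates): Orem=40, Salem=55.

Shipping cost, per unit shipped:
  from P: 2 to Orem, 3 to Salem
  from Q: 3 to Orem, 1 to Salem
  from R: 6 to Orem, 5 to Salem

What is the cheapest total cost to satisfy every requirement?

An optimal shipping plan:
  P->Orem: 35 crates
  Q->Salem: 40 crates
  R->Orem: 5 crates
  R->Salem: 15 crates
Total cost = 215.
(Supply check: P ships 35; Q ships 40; R ships 20.)

215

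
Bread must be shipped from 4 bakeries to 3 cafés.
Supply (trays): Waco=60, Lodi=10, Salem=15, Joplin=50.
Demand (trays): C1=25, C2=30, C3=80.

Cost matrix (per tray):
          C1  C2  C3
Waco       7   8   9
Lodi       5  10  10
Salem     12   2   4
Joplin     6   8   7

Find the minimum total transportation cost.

925

An optimal shipping plan:
  Waco->C1: 15 × 7 = 105
  Waco->C2: 15 × 8 = 120
  Waco->C3: 30 × 9 = 270
  Lodi->C1: 10 × 5 = 50
  Salem->C2: 15 × 2 = 30
  Joplin->C3: 50 × 7 = 350
Total = 105 + 120 + 270 + 50 + 30 + 350 = 925.
(Supply check: Waco ships 60; Lodi ships 10; Salem ships 15; Joplin ships 50.)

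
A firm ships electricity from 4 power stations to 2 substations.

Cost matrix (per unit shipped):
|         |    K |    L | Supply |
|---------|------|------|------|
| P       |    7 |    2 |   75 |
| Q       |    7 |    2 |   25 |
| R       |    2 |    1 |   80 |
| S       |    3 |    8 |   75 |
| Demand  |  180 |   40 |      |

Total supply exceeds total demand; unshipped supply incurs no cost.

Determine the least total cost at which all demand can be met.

An optimal shipping plan:
  P→L: 40 × 2 = 80
  Q→K: 25 × 7 = 175
  R→K: 80 × 2 = 160
  S→K: 75 × 3 = 225
Total = 80 + 175 + 160 + 225 = 640.

640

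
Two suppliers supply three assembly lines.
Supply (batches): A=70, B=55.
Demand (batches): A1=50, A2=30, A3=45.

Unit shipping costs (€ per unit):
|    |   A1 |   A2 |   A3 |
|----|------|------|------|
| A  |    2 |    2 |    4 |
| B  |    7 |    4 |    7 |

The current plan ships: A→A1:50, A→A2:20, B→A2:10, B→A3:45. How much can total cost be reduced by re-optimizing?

20

Current plan cost = 50·2 + 20·2 + 10·4 + 45·7 = €495.
Optimal plan:
  A→A1: 50 × €2 = €100
  A→A3: 20 × €4 = €80
  B→A2: 30 × €4 = €120
  B→A3: 25 × €7 = €175
Optimal cost = €475.
Saving = 495 − 475 = €20.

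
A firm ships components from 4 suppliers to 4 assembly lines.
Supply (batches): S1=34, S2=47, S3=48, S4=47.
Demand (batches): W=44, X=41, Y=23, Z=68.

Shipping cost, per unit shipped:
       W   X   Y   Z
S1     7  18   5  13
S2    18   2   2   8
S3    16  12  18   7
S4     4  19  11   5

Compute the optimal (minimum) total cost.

842

Optimal allocation:
  S1->W: 17 × 7 = 119
  S1->Y: 17 × 5 = 85
  S2->X: 41 × 2 = 82
  S2->Y: 6 × 2 = 12
  S3->Z: 48 × 7 = 336
  S4->W: 27 × 4 = 108
  S4->Z: 20 × 5 = 100
Total = 119 + 85 + 82 + 12 + 336 + 108 + 100 = 842.
(Supply check: S1 ships 34; S2 ships 47; S3 ships 48; S4 ships 47.)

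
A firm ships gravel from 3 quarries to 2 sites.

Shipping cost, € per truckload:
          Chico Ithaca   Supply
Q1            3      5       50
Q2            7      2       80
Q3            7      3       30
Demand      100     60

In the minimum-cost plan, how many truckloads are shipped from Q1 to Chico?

The minimum-cost plan:
  Q1–Chico: 50 × €3 = €150
  Q2–Chico: 20 × €7 = €140
  Q2–Ithaca: 60 × €2 = €120
  Q3–Chico: 30 × €7 = €210
Total cost = €620.
So Q1→Chico carries 50 truckloads.

50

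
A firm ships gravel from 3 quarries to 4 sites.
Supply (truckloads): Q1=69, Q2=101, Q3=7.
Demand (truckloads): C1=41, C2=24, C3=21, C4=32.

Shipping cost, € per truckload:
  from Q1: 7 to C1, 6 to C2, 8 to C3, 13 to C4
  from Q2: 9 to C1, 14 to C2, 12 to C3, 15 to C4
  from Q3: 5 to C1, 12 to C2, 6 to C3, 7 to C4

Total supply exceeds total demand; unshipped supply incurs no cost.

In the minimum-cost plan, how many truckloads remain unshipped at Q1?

0

Minimum-cost shipments:
  Q1→C2: 24 × €6 = €144
  Q1→C3: 21 × €8 = €168
  Q1→C4: 24 × €13 = €312
  Q2→C1: 41 × €9 = €369
  Q2→C4: 1 × €15 = €15
  Q3→C4: 7 × €7 = €49
Total cost = €1057.
Q1 ships 69 of its 69, leaving 0.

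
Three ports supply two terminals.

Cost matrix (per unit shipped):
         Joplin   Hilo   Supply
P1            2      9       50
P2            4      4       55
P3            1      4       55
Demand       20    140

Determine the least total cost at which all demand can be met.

750

Optimal allocation:
  P1→Joplin: 20 × 2 = 40
  P1→Hilo: 30 × 9 = 270
  P2→Hilo: 55 × 4 = 220
  P3→Hilo: 55 × 4 = 220
Total = 40 + 270 + 220 + 220 = 750.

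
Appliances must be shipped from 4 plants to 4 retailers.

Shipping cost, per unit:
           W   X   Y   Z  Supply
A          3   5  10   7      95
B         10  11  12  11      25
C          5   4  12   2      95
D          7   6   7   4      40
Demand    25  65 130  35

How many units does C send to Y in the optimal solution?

Optimal shipments:
  A–W: 25 × 3 = 75
  A–X: 5 × 5 = 25
  A–Y: 65 × 10 = 650
  B–Y: 25 × 12 = 300
  C–X: 60 × 4 = 240
  C–Z: 35 × 2 = 70
  D–Y: 40 × 7 = 280
Total cost = 1640.
The route C→Y is not used.

0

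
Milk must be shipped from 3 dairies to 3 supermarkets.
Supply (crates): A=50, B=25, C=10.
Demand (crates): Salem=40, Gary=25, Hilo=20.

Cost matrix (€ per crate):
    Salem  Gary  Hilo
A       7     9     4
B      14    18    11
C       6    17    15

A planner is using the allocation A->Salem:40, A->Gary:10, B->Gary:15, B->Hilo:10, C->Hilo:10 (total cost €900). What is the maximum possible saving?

Current plan cost = 40·7 + 10·9 + 15·18 + 10·11 + 10·15 = €900.
Optimal plan:
  A->Salem: 5 × €7 = €35
  A->Gary: 25 × €9 = €225
  A->Hilo: 20 × €4 = €80
  B->Salem: 25 × €14 = €350
  C->Salem: 10 × €6 = €60
Optimal cost = €750.
Saving = 900 − 750 = €150.

150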